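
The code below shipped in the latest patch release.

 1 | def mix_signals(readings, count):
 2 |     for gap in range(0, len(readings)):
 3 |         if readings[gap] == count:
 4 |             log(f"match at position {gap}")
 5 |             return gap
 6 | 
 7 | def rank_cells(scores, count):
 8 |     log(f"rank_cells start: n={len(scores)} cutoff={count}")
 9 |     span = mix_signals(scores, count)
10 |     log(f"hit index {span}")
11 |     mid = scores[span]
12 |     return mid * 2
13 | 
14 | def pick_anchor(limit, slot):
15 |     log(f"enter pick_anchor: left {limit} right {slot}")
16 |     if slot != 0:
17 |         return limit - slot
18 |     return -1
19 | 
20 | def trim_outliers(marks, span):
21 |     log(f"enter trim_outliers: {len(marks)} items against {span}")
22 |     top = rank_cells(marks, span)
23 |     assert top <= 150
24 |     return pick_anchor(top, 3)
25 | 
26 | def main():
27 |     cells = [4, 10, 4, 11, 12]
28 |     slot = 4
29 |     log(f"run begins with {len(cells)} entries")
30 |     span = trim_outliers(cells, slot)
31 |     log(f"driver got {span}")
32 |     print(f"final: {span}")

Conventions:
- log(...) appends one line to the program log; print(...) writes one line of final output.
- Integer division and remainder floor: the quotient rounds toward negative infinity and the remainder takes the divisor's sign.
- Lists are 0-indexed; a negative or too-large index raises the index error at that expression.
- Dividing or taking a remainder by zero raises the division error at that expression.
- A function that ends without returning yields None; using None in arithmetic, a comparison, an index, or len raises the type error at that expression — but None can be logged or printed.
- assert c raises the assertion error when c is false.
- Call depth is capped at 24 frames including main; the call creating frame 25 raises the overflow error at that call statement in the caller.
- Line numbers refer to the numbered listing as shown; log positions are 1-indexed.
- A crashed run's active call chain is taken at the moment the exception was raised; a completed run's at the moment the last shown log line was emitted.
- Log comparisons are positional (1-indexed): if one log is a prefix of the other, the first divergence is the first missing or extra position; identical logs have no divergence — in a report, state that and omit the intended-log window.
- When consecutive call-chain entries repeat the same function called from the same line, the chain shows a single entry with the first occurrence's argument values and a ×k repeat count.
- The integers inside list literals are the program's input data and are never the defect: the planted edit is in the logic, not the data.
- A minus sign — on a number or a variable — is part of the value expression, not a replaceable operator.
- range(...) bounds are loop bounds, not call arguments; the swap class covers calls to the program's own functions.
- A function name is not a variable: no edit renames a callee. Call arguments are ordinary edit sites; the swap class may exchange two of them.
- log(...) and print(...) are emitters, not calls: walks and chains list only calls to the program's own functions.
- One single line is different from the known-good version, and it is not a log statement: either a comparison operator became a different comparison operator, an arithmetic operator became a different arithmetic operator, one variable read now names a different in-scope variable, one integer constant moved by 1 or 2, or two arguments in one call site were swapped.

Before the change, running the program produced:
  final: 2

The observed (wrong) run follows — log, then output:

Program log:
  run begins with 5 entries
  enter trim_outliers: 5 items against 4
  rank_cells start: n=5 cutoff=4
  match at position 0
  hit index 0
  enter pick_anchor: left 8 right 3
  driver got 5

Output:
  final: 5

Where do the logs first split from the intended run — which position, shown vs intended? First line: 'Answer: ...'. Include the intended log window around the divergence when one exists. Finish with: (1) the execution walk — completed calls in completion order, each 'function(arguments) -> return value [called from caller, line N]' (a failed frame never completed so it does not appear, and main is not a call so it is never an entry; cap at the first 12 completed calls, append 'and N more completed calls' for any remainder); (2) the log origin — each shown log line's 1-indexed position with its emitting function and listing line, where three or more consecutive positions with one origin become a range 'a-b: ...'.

Answer: at position 7 the run shows 'driver got 5' where the working version logs 'driver got 2'.
Intended log window:
  5: hit index 0
  6: enter pick_anchor: left 8 right 3
  7: driver got 2
Execution walk:
  mix_signals([4, 10, 4, 11, 12], 4) -> 0  [called from rank_cells, line 9]
  rank_cells([4, 10, 4, 11, 12], 4) -> 8  [called from trim_outliers, line 22]
  pick_anchor(8, 3) -> 5  [called from trim_outliers, line 24]
  trim_outliers([4, 10, 4, 11, 12], 4) -> 5  [called from main, line 30]
Log origin:
  1: emitted by main (line 29)
  2: emitted by trim_outliers (line 21)
  3: emitted by rank_cells (line 8)
  4: emitted by mix_signals (line 4)
  5: emitted by rank_cells (line 10)
  6: emitted by pick_anchor (line 15)
  7: emitted by main (line 31)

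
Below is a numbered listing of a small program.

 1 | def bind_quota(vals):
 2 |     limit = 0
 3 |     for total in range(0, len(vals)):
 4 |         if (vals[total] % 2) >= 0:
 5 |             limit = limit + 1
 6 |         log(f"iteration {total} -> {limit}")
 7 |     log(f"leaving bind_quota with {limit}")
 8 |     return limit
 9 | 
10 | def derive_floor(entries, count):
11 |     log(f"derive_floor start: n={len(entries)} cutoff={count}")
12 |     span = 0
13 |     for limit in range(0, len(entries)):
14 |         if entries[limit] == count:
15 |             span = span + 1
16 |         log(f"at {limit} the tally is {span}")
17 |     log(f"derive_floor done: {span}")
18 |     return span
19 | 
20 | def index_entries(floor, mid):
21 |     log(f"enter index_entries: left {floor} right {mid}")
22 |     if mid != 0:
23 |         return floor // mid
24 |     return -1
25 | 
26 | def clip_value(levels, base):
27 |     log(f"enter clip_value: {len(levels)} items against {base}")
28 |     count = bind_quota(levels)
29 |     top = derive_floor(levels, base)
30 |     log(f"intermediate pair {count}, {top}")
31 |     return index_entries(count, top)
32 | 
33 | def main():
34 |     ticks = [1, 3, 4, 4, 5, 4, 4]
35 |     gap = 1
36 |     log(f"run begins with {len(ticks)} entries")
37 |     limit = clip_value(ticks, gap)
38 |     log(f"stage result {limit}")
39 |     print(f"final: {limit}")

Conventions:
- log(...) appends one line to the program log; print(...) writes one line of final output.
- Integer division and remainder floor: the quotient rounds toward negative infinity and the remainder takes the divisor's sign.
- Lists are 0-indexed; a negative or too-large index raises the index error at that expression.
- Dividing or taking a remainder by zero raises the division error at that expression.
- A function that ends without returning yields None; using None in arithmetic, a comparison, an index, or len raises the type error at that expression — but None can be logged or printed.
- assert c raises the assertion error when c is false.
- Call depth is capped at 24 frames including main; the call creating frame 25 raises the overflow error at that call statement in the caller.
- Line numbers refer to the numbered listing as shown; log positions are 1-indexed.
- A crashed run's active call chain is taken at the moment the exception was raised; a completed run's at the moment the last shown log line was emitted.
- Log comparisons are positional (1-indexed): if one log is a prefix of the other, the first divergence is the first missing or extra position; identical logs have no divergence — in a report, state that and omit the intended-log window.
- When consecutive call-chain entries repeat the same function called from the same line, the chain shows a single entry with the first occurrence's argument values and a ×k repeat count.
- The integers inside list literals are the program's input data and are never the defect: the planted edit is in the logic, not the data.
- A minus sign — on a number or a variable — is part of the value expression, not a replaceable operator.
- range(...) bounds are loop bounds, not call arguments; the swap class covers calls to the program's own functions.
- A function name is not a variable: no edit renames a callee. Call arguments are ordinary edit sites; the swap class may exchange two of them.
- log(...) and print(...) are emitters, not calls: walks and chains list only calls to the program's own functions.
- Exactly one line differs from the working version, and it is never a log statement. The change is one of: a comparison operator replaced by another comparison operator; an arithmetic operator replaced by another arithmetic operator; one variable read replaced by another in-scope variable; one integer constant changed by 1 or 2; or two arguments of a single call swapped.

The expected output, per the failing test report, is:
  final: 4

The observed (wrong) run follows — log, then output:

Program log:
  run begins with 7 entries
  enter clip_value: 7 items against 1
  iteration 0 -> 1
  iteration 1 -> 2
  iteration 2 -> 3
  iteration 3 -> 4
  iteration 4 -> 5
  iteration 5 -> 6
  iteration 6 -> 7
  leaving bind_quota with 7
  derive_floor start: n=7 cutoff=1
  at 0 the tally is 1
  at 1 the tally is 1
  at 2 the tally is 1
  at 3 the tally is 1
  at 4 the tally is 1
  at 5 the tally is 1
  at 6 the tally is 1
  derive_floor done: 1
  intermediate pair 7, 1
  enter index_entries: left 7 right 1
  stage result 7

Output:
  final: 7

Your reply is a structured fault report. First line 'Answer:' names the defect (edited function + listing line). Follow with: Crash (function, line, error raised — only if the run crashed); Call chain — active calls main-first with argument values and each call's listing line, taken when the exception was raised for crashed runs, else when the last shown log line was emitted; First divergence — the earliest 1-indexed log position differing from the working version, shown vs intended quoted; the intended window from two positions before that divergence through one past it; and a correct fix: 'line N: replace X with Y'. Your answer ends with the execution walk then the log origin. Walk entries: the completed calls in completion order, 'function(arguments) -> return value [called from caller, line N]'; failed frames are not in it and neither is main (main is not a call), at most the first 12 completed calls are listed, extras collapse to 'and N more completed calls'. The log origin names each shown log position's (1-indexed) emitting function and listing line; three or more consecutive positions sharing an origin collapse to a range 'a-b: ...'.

Answer: the defect is in bind_quota at line 4.
Key fact: The earliest visible damage is log position 3 — 'iteration 0 -> 1' rather than the intended 'iteration 0 -> 0'.
Call chain: main.
First divergence: position 3 — shown 'iteration 0 -> 1', intended 'iteration 0 -> 0'.
Intended log window:
  1: run begins with 7 entries
  2: enter clip_value: 7 items against 1
  3: iteration 0 -> 0
  4: iteration 1 -> 0
Execution walk:
  bind_quota([1, 3, 4, 4, 5, 4, 4]) -> 7  [called from clip_value, line 28]
  derive_floor([1, 3, 4, 4, 5, 4, 4], 1) -> 1  [called from clip_value, line 29]
  index_entries(7, 1) -> 7  [called from clip_value, line 31]
  clip_value([1, 3, 4, 4, 5, 4, 4], 1) -> 7  [called from main, line 37]
Log origin:
  1: logged in main at line 36
  2: logged in clip_value at line 27
  3-9: logged in bind_quota at line 6
  10: logged in bind_quota at line 7
  11: logged in derive_floor at line 11
  12-18: logged in derive_floor at line 16
  19: logged in derive_floor at line 17
  20: logged in clip_value at line 30
  21: logged in index_entries at line 21
  22: logged in main at line 38
A correct fix: line 4: replace `>=` with `==`.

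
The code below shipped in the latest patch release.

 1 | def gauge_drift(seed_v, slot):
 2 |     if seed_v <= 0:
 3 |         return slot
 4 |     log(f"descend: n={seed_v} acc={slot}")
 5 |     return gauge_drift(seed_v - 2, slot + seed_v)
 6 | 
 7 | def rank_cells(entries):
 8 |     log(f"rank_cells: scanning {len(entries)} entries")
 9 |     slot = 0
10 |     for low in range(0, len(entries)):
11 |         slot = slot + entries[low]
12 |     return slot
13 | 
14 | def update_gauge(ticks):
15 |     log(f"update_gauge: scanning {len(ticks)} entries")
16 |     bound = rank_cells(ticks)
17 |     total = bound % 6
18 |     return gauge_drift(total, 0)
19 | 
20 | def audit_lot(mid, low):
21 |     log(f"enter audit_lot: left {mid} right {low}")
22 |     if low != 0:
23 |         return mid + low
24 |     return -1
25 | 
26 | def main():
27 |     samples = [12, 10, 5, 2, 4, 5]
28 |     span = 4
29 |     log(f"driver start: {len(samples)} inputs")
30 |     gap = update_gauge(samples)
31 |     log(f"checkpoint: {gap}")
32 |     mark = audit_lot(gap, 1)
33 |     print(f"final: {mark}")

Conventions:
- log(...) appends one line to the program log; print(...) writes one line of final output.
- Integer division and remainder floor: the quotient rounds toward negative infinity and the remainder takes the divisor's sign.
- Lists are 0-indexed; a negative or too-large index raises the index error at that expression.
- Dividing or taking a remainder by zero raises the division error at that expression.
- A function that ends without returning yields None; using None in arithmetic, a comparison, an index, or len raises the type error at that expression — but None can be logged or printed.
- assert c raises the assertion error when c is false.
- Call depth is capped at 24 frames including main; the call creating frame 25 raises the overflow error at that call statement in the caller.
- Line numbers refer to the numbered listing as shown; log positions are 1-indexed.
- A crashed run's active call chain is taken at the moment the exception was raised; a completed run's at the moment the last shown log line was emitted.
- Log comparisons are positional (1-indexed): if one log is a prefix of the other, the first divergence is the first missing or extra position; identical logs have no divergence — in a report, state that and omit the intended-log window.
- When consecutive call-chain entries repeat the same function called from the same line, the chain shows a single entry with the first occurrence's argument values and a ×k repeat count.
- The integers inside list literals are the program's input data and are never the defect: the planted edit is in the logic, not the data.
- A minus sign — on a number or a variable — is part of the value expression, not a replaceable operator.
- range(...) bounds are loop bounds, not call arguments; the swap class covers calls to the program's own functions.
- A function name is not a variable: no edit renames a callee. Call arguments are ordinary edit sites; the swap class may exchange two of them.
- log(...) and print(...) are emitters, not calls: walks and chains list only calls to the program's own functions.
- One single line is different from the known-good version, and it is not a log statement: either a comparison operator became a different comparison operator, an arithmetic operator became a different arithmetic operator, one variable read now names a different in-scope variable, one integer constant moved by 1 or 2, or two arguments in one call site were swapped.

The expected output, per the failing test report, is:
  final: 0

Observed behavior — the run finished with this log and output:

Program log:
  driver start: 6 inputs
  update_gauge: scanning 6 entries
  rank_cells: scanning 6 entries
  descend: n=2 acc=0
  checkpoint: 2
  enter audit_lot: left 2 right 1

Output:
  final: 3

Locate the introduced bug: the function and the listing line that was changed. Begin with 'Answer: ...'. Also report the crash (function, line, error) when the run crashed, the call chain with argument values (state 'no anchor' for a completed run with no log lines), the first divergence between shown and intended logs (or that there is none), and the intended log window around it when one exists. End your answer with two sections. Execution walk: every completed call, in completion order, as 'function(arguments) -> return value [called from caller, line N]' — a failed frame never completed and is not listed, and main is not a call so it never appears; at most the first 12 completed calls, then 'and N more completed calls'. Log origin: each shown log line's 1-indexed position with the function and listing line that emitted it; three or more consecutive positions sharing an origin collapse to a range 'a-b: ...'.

Answer: the defect is in audit_lot at line 23.
Core observation: The two runs log identically and part ways only at the printed values.
Call chain: main -> audit_lot(2, 1) (called at line 32).
First divergence: none; the two logs match at every position.
Execution walk:
  rank_cells([12, 10, 5, 2, 4, 5]) -> 38  [called from update_gauge, line 16]
  gauge_drift(0, 2) -> 2  [called from gauge_drift, line 5]
  gauge_drift(2, 0) -> 2  [called from update_gauge, line 18]
  update_gauge([12, 10, 5, 2, 4, 5]) -> 2  [called from main, line 30]
  audit_lot(2, 1) -> 3  [called from main, line 32]
Log origins:
  1: logged in main at line 29
  2: logged in update_gauge at line 15
  3: logged in rank_cells at line 8
  4: logged in gauge_drift at line 4
  5: logged in main at line 31
  6: logged in audit_lot at line 21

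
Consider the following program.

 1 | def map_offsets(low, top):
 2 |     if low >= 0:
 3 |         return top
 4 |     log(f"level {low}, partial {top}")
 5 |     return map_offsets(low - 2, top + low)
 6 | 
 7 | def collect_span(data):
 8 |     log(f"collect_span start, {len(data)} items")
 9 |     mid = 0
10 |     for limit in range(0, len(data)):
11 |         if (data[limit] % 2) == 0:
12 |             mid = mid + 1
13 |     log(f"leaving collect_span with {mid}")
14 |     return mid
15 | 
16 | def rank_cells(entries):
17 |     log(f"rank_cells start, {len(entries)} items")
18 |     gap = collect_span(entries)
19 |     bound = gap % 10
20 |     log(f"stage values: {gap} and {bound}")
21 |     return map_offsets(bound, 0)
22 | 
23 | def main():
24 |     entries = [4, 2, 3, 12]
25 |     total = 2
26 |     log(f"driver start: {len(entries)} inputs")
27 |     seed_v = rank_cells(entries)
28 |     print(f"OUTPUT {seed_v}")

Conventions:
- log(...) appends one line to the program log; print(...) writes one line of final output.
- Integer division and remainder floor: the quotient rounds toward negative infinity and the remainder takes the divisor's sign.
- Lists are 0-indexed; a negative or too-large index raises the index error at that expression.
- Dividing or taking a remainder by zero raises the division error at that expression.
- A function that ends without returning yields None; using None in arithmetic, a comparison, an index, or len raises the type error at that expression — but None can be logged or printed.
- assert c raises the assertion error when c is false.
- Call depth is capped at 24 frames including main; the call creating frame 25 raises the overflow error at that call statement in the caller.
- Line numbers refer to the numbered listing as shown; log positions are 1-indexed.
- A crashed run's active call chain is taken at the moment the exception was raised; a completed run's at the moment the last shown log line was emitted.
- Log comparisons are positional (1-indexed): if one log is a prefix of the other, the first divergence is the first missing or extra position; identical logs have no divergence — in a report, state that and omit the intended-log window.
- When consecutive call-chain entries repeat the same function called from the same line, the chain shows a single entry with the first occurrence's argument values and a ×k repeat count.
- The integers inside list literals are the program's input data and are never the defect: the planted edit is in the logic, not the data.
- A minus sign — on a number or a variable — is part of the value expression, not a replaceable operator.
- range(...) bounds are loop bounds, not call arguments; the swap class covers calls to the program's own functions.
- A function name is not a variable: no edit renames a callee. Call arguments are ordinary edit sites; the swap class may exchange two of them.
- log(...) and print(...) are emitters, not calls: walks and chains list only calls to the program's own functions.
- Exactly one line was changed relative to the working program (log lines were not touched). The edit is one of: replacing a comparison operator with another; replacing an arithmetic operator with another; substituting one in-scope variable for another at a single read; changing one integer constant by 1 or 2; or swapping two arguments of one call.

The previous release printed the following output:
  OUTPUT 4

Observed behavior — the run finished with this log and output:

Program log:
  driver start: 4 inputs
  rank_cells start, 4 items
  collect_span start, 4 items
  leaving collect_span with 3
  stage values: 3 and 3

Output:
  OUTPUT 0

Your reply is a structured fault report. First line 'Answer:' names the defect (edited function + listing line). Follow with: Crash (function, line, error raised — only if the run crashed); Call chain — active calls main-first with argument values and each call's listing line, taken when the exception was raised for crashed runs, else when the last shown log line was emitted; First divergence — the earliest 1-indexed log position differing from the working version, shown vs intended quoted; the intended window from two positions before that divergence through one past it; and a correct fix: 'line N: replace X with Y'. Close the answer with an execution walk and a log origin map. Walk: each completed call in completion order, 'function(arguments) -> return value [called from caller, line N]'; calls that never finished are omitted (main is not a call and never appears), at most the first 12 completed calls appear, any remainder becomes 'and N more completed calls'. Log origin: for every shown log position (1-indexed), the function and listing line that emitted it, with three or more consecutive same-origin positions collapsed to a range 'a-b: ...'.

Answer: the defect is in map_offsets at line 2.
Core observation: The faulty run's log stops after 5 lines; the working version's next line would be 'level 3, partial 0'.
Call chain: main -> rank_cells([4, 2, 3, 12]) (called at line 27).
First divergence: position 6 (shown log ended at 5 lines; the working version continues: 'level 3, partial 0').
Intended log window:
  4: leaving collect_span with 3
  5: stage values: 3 and 3
  6: level 3, partial 0
  7: level 1, partial 3
Execution walk:
  collect_span([4, 2, 3, 12]) -> 3  [called from rank_cells, line 18]
  map_offsets(3, 0) -> 0  [called from rank_cells, line 21]
  rank_cells([4, 2, 3, 12]) -> 0  [called from main, line 27]
Log line origins:
  1: from main, line 26
  2: from rank_cells, line 17
  3: from collect_span, line 8
  4: from collect_span, line 13
  5: from rank_cells, line 20
A correct fix: line 2: replace `>=` with `<=`.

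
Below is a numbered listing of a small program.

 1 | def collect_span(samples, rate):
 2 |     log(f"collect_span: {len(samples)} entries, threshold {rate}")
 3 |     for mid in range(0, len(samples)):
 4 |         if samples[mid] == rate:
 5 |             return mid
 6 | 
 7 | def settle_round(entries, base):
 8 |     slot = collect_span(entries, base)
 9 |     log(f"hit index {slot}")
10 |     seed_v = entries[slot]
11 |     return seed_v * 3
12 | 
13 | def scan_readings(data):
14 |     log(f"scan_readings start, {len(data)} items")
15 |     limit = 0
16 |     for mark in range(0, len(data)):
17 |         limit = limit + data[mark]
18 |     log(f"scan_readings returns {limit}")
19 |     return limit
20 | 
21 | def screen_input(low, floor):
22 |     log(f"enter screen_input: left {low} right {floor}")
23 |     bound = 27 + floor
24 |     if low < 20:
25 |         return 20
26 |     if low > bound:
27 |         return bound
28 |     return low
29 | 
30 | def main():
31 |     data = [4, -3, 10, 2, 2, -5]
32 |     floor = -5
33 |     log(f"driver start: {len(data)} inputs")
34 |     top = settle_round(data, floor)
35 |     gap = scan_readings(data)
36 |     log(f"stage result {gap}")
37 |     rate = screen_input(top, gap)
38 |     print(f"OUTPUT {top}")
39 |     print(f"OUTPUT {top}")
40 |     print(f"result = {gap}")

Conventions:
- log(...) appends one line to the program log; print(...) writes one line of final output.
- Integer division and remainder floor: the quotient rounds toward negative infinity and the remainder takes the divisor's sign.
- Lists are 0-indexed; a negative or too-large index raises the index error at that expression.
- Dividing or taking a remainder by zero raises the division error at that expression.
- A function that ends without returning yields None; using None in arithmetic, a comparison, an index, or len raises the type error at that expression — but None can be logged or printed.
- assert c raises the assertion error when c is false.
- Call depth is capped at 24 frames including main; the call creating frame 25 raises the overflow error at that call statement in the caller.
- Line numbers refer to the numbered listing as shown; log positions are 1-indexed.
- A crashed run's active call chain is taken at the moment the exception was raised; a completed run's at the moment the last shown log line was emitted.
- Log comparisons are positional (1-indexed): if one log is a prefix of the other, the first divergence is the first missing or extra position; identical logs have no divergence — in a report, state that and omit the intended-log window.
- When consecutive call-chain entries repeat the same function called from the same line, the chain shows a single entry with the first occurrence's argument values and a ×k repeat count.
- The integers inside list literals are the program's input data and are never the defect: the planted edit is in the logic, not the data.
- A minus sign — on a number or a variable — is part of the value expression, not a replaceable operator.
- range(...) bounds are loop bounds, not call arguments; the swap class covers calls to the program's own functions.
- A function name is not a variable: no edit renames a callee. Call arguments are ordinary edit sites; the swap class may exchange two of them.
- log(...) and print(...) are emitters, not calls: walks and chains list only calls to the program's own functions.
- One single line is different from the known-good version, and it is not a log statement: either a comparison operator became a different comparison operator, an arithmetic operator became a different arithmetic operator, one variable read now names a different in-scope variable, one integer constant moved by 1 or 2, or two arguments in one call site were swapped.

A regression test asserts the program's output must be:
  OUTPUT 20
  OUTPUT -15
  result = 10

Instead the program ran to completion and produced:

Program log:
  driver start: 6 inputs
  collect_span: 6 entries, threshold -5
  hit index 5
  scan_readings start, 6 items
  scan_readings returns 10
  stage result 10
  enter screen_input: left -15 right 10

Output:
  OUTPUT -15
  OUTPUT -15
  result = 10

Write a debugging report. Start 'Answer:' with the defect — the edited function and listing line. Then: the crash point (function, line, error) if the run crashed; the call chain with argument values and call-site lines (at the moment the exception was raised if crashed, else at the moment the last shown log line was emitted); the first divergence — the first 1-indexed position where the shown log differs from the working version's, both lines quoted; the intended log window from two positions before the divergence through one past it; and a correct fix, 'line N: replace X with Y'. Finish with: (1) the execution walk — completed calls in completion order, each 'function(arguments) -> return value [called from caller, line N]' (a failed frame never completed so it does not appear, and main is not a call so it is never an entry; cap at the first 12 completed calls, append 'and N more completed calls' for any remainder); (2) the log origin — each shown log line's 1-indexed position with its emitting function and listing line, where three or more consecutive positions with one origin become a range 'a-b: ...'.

Answer: the defect is in main at line 38.
Key observation: Nothing in the log betrays the bug — only the output does.
Call chain: main -> screen_input(-15, 10) (called at line 37).
First divergence: there is none — every log position agrees.
Execution walk:
  collect_span([4, -3, 10, 2, 2, -5], -5) -> 5  [called from settle_round, line 8]
  settle_round([4, -3, 10, 2, 2, -5], -5) -> -15  [called from main, line 34]
  scan_readings([4, -3, 10, 2, 2, -5]) -> 10  [called from main, line 35]
  screen_input(-15, 10) -> 20  [called from main, line 37]
Log origins:
  1: from main, line 33
  2: from collect_span, line 2
  3: from settle_round, line 9
  4: from scan_readings, line 14
  5: from scan_readings, line 18
  6: from main, line 36
  7: from screen_input, line 22
A correct fix: line 38: replace `top` with `rate`.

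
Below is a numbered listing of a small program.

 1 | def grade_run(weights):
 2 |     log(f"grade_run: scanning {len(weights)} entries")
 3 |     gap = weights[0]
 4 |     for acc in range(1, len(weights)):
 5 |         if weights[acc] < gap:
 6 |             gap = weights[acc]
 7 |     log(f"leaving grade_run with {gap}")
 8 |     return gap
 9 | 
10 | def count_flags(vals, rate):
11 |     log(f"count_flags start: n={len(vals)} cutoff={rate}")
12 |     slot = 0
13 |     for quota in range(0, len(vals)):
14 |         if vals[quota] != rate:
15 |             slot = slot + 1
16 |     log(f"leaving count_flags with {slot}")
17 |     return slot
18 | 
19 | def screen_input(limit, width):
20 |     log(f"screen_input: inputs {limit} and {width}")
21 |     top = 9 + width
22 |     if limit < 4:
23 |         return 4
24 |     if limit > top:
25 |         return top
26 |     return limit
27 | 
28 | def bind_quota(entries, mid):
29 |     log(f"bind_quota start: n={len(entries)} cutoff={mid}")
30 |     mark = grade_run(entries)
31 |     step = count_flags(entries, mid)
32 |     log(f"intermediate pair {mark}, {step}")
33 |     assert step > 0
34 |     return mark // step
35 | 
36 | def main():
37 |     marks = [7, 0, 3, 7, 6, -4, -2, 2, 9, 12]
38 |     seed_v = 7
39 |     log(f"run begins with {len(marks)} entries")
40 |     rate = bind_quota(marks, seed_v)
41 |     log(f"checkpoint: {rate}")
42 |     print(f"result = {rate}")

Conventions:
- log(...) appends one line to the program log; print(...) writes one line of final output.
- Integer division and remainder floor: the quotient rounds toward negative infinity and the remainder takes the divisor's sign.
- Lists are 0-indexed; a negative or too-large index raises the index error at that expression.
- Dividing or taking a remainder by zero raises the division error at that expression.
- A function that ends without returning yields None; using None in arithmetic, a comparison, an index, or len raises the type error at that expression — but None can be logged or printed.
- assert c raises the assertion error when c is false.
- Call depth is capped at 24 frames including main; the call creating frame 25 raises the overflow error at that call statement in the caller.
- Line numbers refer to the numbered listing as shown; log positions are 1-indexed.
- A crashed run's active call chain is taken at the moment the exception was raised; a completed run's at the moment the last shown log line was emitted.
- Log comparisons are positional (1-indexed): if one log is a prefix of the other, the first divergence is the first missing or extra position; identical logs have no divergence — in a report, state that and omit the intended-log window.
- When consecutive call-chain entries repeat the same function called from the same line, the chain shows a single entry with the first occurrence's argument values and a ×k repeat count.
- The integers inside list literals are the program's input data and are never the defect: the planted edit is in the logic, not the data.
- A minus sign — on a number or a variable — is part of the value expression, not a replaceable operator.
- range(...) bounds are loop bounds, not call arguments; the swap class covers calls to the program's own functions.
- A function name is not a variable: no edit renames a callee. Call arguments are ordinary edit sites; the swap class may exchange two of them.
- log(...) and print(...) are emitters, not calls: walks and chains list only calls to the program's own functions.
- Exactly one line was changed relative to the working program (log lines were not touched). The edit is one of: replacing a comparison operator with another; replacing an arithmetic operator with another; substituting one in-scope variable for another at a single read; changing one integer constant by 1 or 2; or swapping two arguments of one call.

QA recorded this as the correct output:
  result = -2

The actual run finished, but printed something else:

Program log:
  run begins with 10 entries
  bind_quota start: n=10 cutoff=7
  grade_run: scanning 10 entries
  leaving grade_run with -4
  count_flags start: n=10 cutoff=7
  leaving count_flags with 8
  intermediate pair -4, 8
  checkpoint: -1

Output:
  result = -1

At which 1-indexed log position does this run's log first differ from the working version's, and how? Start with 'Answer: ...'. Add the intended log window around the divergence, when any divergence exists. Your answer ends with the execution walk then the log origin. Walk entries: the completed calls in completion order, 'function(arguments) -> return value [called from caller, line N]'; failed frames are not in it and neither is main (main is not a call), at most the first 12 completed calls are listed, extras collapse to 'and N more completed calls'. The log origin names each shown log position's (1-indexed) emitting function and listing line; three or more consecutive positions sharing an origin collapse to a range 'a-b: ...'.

Answer: position 6 — shown 'leaving count_flags with 8', intended 'leaving count_flags with 2'.
Intended log window:
  4: leaving grade_run with -4
  5: count_flags start: n=10 cutoff=7
  6: leaving count_flags with 2
  7: intermediate pair -4, 2
Execution walk:
  grade_run([7, 0, 3, 7, 6, -4, -2, 2, 9, 12]) -> -4  [called from bind_quota, line 30]
  count_flags([7, 0, 3, 7, 6, -4, -2, 2, 9, 12], 7) -> 8  [called from bind_quota, line 31]
  bind_quota([7, 0, 3, 7, 6, -4, -2, 2, 9, 12], 7) -> -1  [called from main, line 40]
Log origins:
  1: from main, line 39
  2: from bind_quota, line 29
  3: from grade_run, line 2
  4: from grade_run, line 7
  5: from count_flags, line 11
  6: from count_flags, line 16
  7: from bind_quota, line 32
  8: from main, line 41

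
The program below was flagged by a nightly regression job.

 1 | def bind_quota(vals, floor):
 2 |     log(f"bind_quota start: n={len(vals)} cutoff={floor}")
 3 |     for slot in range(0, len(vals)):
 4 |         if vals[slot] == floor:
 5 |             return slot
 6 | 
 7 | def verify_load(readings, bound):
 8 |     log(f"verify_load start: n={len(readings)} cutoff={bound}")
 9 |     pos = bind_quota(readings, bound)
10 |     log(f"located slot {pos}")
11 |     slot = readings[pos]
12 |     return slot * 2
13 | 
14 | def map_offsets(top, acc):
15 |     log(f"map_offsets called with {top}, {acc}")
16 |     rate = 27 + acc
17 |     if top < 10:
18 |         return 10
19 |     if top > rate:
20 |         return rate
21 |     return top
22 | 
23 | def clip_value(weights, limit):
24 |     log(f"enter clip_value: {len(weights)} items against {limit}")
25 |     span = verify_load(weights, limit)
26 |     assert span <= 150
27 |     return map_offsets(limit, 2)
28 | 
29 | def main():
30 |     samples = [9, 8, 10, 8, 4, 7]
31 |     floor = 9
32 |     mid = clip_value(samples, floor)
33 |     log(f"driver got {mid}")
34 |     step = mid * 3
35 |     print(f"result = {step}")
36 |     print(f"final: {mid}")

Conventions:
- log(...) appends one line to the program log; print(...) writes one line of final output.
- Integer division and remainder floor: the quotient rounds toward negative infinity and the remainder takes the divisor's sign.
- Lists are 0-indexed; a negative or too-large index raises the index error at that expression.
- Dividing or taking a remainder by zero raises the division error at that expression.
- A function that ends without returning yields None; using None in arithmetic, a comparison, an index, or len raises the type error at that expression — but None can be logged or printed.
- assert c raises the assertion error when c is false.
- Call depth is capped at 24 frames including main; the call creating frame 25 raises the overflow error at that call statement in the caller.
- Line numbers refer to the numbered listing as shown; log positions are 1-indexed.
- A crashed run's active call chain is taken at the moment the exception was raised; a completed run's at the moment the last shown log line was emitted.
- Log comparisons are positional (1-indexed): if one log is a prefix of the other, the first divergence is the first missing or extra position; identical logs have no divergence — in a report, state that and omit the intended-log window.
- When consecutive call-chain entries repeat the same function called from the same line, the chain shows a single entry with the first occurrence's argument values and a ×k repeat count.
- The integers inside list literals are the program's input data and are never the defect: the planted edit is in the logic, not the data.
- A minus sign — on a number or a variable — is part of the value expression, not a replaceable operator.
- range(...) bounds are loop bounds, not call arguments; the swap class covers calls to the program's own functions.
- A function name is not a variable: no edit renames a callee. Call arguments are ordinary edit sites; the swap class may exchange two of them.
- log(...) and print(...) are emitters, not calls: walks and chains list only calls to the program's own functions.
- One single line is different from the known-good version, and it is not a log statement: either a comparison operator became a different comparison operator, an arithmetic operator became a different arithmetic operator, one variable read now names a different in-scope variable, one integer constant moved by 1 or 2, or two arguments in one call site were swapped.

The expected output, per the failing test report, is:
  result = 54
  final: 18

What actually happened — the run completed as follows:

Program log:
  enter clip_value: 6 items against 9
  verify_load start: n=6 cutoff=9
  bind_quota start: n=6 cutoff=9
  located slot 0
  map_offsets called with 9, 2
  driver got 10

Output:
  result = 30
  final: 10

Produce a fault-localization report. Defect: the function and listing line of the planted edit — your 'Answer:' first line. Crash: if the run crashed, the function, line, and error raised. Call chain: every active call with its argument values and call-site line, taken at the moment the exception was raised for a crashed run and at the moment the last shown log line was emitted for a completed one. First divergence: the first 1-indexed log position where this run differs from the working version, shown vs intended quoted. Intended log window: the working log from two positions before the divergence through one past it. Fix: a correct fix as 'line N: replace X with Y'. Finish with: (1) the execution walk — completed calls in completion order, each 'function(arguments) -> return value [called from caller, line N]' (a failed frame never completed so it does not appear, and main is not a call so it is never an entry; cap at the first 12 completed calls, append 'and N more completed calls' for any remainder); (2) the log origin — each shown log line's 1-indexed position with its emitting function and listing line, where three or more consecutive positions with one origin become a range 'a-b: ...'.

Answer: the defect is in clip_value at line 27.
The tell: Position 5 is the first bad log line: 'map_offsets called with 9, 2' should read 'map_offsets called with 18, 2'.
Call chain: main.
First divergence: position 5 — shown 'map_offsets called with 9, 2', intended 'map_offsets called with 18, 2'.
Intended log window:
  3: bind_quota start: n=6 cutoff=9
  4: located slot 0
  5: map_offsets called with 18, 2
  6: driver got 18
Execution walk:
  bind_quota([9, 8, 10, 8, 4, 7], 9) -> 0  [called from verify_load, line 9]
  verify_load([9, 8, 10, 8, 4, 7], 9) -> 18  [called from clip_value, line 25]
  map_offsets(9, 2) -> 10  [called from clip_value, line 27]
  clip_value([9, 8, 10, 8, 4, 7], 9) -> 10  [called from main, line 32]
Log origins:
  1: emitted by clip_value (line 24)
  2: emitted by verify_load (line 8)
  3: emitted by bind_quota (line 2)
  4: emitted by verify_load (line 10)
  5: emitted by map_offsets (line 15)
  6: emitted by main (line 33)
A correct fix: line 27: replace `limit` with `span`.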